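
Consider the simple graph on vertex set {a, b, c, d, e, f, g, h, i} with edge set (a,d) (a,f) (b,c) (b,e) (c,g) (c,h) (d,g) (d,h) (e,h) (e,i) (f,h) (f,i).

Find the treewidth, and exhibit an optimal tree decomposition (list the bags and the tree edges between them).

Treewidth 3.
Bags: B1 = {b, c, d, g}  B2 = {b, c, d, h}  B3 = {b, d, e, h}  B4 = {a, d, e, h}  B5 = {a, e, f, h}  B6 = {a, e, f, i}
Tree: B1–B2, B2–B3, B3–B4, B4–B5, B5–B6

Every bag has size at most 4, so the width is 4 − 1 = 3 and tw(G) ≤ 3. For the lower bound: the 4 vertex sets {b,c,g}, {d}, {h}, {a,e,f,i} are disjoint, each induces a connected subgraph, and every pair is joined by at least one edge of G. Contracting each set to a single vertex therefore yields K_{4} as a minor, and since treewidth is minor-monotone, tw(G) ≥ tw(K_{4}) = 3. The upper and lower bounds meet at 3, so that is the treewidth.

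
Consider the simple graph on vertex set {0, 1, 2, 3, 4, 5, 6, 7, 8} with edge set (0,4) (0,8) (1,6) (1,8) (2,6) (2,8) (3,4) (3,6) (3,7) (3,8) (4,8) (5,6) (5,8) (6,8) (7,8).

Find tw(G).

A width-2 tree decomposition is:
Bags: B1 = {3, 6, 8}  B2 = {1, 6, 8}  B3 = {3, 7, 8}  B4 = {2, 6, 8}  B5 = {5, 6, 8}  B6 = {3, 4, 8}  B7 = {0, 4, 8}
Tree: B1–B2, B1–B3, B1–B4, B2–B5, B1–B6, B6–B7
Each bag holds 3 vertices, so the decomposition has width 2, which upper-bounds the treewidth. Conversely, {0, 4, 8} is a clique of size 3, and the vertices of any clique must share a bag in every tree decomposition; so some bag has ≥ 3 vertices and tw(G) ≥ 2. Therefore the treewidth is 2.

2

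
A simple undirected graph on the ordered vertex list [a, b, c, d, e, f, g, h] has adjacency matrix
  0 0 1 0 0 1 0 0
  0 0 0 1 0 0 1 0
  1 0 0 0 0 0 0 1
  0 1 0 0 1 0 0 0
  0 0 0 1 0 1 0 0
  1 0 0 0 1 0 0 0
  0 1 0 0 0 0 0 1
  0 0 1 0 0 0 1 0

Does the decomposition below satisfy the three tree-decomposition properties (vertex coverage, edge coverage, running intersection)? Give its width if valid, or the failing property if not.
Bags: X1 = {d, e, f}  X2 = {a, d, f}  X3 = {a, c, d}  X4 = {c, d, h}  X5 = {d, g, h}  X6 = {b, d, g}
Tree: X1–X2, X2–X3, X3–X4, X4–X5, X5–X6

Yes; width 2.

Vertex coverage: the bags together contain {a, b, c, d, e, f, g, h}, the full vertex set. Edge coverage: each edge of G has both endpoints in at least one bag. Running intersection: for every vertex, the bags containing it form a connected subtree. All three properties hold, so this is a valid tree decomposition of width max|bag| − 1 = 2, and hence tw(G) ≤ 2.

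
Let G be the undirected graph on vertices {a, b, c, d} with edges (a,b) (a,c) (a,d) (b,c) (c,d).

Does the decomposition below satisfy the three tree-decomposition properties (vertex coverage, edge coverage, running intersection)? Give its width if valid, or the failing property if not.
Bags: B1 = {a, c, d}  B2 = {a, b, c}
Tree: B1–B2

Every vertex of G appears in some bag (union = {a, b, c, d}); every edge is covered by a bag; and for each vertex v the set of bags containing v is connected in the bag tree. The decomposition is therefore valid. The largest bag has 3 vertices, so the width is 2.

Yes; width 2.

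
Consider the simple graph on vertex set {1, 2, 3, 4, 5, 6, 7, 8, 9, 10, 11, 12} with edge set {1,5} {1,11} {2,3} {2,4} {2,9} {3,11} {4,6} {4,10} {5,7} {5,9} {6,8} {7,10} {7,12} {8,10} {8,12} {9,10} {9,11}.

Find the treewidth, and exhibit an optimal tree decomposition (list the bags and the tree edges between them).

Treewidth 3.
Bags: B1 = {1, 3, 5, 11}  B2 = {3, 5, 9, 11}  B3 = {2, 3, 5, 9}  B4 = {2, 5, 7, 9}  B5 = {2, 7, 9, 10}  B6 = {2, 4, 7, 10}  B7 = {4, 7, 10, 12}  B8 = {4, 8, 10, 12}  B9 = {4, 6, 8, 12}
Tree: B1–B2, B2–B3, B3–B4, B4–B5, B5–B6, B6–B7, B7–B8, B8–B9

The largest bag has 4 vertices, giving width 3; this decomposition certifies tw(G) ≤ 3. For the lower bound: the 4 vertex sets {1,3,11}, {5}, {9}, {2,4,7,10} are disjoint, each induces a connected subgraph, and every pair is joined by at least one edge of G. Contracting each set to a single vertex therefore yields K_{4} as a minor, and since treewidth is minor-monotone, tw(G) ≥ tw(K_{4}) = 3. Therefore the treewidth is 3.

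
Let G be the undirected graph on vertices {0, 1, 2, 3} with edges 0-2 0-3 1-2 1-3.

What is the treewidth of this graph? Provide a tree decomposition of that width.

The largest bag has 3 vertices, giving width 2; this decomposition certifies tw(G) ≤ 2. Since 0–3–1–2–0 is a cycle in G, G is not acyclic. Forests are exactly the graphs of treewidth ≤ 1, so tw(G) ≥ 2. Hence tw(G) = 2 exactly.

Treewidth 2.
One optimal decomposition is:
Bags: B1 = {0, 1, 3}  B2 = {0, 1, 2}
Tree: B1–B2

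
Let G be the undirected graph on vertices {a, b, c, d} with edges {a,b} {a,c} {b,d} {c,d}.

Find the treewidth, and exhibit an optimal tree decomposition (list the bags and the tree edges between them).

Treewidth 2.
Bags: B1 = {a, b, c}  B2 = {b, c, d}
Tree: B1–B2

Every bag has size at most 3, so the width is 3 − 1 = 2 and tw(G) ≤ 2. The edges b–a–c–d–b form a cycle, so G is not a tree and its treewidth is at least 2. Combining the bounds, tw(G) = 2.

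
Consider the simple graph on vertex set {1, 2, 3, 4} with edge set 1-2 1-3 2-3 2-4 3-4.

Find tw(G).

2

A width-2 tree decomposition is:
Bags: B1 = {1, 2, 3}  B2 = {2, 3, 4}
Tree: B1–B2
The largest bag has 3 vertices, giving width 2; this decomposition certifies tw(G) ≤ 2. For the lower bound, the 3 vertices {1, 2, 3} are pairwise adjacent, and any tree decomposition puts a clique entirely inside one bag — forcing width ≥ 2. Therefore the treewidth is 2.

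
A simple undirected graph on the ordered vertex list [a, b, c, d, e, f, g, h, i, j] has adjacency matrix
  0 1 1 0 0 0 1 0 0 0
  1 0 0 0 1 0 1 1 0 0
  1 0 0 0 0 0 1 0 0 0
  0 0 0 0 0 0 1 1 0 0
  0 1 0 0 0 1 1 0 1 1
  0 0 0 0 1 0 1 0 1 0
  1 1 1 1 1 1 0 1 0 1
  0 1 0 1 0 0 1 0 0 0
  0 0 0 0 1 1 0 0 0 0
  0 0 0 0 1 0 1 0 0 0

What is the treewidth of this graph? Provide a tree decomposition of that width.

Treewidth 2.
One such decomposition:
Bags: B1 = {b, e, g}  B2 = {e, f, g}  B3 = {a, b, g}  B4 = {b, g, h}  B5 = {a, c, g}  B6 = {e, g, j}  B7 = {e, f, i}  B8 = {d, g, h}
Tree: B1–B2, B1–B3, B1–B4, B3–B5, B2–B6, B2–B7, B4–B8

The largest bag has 3 vertices, giving width 2; this decomposition certifies tw(G) ≤ 2. For the lower bound, the 3 vertices {d, g, h} are pairwise adjacent, and any tree decomposition puts a clique entirely inside one bag — forcing width ≥ 2. Hence tw(G) = 2 exactly.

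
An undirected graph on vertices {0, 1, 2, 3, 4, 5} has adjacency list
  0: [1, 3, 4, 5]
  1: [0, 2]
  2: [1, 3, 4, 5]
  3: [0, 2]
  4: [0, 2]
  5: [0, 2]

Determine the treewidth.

A width-2 tree decomposition is:
Bags: B1 = {0, 1, 2}  B2 = {0, 2, 5}  B3 = {0, 2, 3}  B4 = {0, 2, 4}
Tree: B1–B2, B2–B3, B3–B4
The largest bag has 3 vertices, giving width 2; this decomposition certifies tw(G) ≤ 2. Since 1–0–5–2–1 is a cycle in G, G is not acyclic. Forests are exactly the graphs of treewidth ≤ 1, so tw(G) ≥ 2. Therefore the treewidth is 2.

2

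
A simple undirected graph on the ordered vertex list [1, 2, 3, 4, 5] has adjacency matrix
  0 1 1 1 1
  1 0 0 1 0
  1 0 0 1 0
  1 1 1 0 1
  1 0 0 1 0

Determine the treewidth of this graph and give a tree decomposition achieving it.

The largest bag has 3 vertices, giving width 2; this decomposition certifies tw(G) ≤ 2. On the other hand G contains the 3-clique {1, 2, 4}. A clique must lie in a single bag of any decomposition, so no decomposition can have width below 2. Therefore the treewidth is 2.

Treewidth 2.
One such decomposition:
Bags: B1 = {1, 2, 4}  B2 = {1, 4, 5}  B3 = {1, 3, 4}
Tree: B1–B2, B1–B3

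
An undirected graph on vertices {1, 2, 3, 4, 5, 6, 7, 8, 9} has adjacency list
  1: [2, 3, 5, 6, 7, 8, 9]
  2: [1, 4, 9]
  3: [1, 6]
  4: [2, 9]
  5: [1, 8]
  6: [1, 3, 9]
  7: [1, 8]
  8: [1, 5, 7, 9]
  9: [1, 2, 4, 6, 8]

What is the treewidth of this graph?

A width-2 tree decomposition is:
Bags: B1 = {1, 8, 9}  B2 = {1, 7, 8}  B3 = {1, 6, 9}  B4 = {1, 2, 9}  B5 = {1, 5, 8}  B6 = {1, 3, 6}  B7 = {2, 4, 9}
Tree: B1–B2, B1–B3, B1–B4, B1–B5, B3–B6, B4–B7
Each bag holds 3 vertices, so the decomposition has width 2, which upper-bounds the treewidth. On the other hand G contains the 3-clique {1, 8, 9}. A clique must lie in a single bag of any decomposition, so no decomposition can have width below 2. Hence tw(G) = 2 exactly.

2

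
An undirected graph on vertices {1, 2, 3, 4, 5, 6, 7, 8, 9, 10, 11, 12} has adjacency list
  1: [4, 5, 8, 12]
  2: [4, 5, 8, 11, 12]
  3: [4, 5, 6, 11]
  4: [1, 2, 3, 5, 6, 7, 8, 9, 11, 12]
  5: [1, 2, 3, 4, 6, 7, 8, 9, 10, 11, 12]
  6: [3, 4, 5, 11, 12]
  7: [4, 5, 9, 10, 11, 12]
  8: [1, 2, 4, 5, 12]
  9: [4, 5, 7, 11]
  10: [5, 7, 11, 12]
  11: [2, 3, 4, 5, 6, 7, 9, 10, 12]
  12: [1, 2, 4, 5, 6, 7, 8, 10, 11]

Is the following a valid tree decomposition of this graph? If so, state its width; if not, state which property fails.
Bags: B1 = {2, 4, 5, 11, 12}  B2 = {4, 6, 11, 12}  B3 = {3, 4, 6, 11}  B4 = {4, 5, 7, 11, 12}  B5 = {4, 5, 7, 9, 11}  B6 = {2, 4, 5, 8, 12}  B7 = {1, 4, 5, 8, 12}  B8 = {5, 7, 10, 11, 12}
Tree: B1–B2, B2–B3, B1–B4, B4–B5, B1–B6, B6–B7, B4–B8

A tree decomposition must satisfy three properties: every vertex lies in some bag; for every edge, both endpoints lie together in some bag; and for every vertex, the bags containing it form a connected subtree. Here edge (5,6) lies in no bag, so the decomposition is invalid.

No — edge (5,6) lies in no bag.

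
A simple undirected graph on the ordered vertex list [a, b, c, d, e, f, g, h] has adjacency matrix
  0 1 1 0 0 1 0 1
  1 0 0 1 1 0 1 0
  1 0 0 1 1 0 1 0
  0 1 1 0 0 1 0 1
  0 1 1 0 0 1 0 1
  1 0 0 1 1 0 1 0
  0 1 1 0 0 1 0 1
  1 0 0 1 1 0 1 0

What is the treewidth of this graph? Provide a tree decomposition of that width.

Treewidth 4.
Bags: B1 = {a, d, e, g, h}  B2 = {a, d, e, f, g}  B3 = {a, c, d, e, g}  B4 = {a, b, d, e, g}
Tree: B1–B2, B2–B3, B3–B4

Each bag holds 5 vertices, so the decomposition has width 4, which upper-bounds the treewidth. For the lower bound: the 5 vertex sets {g,h}, {e,f}, {c,d}, {a}, {b} are disjoint, each induces a connected subgraph, and every pair is joined by at least one edge of G. Contracting each set to a single vertex therefore yields K_{5} as a minor, and since treewidth is minor-monotone, tw(G) ≥ tw(K_{5}) = 4. Therefore the treewidth is 4.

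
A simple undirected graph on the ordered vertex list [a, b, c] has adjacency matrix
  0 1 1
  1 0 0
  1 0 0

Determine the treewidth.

A width-1 tree decomposition is:
Bags: B1 = {a, c}  B2 = {a, b}
Tree: B1–B2
Every bag has size at most 2, so the width is 2 − 1 = 1 and tw(G) ≤ 1. G has an edge, so its treewidth is at least 1. Hence tw(G) = 1 exactly.

1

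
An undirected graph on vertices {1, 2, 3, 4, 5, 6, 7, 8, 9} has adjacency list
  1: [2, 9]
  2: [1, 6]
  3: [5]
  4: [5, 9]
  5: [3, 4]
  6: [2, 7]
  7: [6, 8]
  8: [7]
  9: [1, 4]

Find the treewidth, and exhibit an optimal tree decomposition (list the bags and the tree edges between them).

The largest bag has 2 vertices, giving width 1; this decomposition certifies tw(G) ≤ 1. Any graph with an edge has treewidth ≥ 1, and G has the edge 8–7. Combining the bounds, tw(G) = 1.

Treewidth 1.
One such decomposition:
Bags: B1 = {7, 8}  B2 = {6, 7}  B3 = {2, 6}  B4 = {1, 2}  B5 = {1, 9}  B6 = {4, 9}  B7 = {4, 5}  B8 = {3, 5}
Tree: B1–B2, B2–B3, B3–B4, B4–B5, B5–B6, B6–B7, B7–B8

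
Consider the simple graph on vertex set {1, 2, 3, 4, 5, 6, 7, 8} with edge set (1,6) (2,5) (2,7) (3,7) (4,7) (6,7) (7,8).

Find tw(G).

1

A width-1 tree decomposition is:
Bags: B1 = {2, 5}  B2 = {2, 7}  B3 = {6, 7}  B4 = {7, 8}  B5 = {3, 7}  B6 = {1, 6}  B7 = {4, 7}
Tree: B1–B2, B2–B3, B2–B4, B4–B5, B3–B6, B4–B7
Every bag has size at most 2, so the width is 2 − 1 = 1 and tw(G) ≤ 1. G has an edge, so its treewidth is at least 1. Hence tw(G) = 1 exactly.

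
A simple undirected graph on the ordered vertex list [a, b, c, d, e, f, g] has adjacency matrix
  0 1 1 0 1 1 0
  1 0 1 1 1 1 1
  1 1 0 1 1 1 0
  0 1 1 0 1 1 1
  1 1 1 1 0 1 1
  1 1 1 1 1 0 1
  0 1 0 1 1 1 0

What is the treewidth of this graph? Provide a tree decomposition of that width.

Every bag has size at most 5, so the width is 5 − 1 = 4 and tw(G) ≤ 4. For the lower bound, the 5 vertices {b, d, e, f, g} are pairwise adjacent, and any tree decomposition puts a clique entirely inside one bag — forcing width ≥ 4. The upper and lower bounds meet at 4, so that is the treewidth.

Treewidth 4.
Bags: B1 = {a, b, c, e, f}  B2 = {b, c, d, e, f}  B3 = {b, d, e, f, g}
Tree: B1–B2, B2–B3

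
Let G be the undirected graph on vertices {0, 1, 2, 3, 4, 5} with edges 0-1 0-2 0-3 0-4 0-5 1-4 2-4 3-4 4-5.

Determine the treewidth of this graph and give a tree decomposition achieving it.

Treewidth 2.
One optimal decomposition is:
Bags: B1 = {0, 1, 4}  B2 = {0, 4, 5}  B3 = {0, 3, 4}  B4 = {0, 2, 4}
Tree: B1–B2, B1–B3, B2–B4

The largest bag has 3 vertices, giving width 2; this decomposition certifies tw(G) ≤ 2. Conversely, {0, 1, 4} is a clique of size 3, and the vertices of any clique must share a bag in every tree decomposition; so some bag has ≥ 3 vertices and tw(G) ≥ 2. Therefore the treewidth is 2.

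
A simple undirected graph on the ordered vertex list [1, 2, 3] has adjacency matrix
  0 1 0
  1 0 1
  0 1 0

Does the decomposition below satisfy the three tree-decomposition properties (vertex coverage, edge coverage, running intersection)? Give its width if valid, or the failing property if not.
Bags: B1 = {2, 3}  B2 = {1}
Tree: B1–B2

A tree decomposition must satisfy three properties: every vertex lies in some bag; for every edge, both endpoints lie together in some bag; and for every vertex, the bags containing it form a connected subtree. Here edge (2,1) lies in no bag, so the decomposition is invalid.

No — edge (2,1) lies in no bag.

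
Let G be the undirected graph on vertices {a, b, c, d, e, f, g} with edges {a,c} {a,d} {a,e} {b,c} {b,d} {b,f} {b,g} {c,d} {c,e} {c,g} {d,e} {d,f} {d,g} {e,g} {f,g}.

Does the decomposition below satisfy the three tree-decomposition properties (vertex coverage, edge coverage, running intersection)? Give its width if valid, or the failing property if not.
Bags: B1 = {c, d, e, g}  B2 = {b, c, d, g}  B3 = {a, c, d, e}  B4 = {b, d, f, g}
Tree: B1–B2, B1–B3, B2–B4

Yes; width 3.

Vertex coverage: the bags together contain {a, b, c, d, e, f, g}, the full vertex set. Edge coverage: each edge of G has both endpoints in at least one bag. Running intersection: for every vertex, the bags containing it form a connected subtree. All three properties hold, so this is a valid tree decomposition of width max|bag| − 1 = 3, and hence tw(G) ≤ 3.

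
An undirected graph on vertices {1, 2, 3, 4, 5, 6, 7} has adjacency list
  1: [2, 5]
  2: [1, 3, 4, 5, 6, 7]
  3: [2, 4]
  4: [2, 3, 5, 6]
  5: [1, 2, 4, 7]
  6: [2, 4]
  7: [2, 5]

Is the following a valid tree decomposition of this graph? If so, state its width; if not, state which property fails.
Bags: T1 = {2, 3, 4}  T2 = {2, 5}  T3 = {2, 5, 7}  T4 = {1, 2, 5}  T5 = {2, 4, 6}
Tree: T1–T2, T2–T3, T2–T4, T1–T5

No — edge (4,5) lies in no bag.

A tree decomposition must satisfy three properties: every vertex lies in some bag; for every edge, both endpoints lie together in some bag; and for every vertex, the bags containing it form a connected subtree. Here edge (4,5) lies in no bag, so the decomposition is invalid.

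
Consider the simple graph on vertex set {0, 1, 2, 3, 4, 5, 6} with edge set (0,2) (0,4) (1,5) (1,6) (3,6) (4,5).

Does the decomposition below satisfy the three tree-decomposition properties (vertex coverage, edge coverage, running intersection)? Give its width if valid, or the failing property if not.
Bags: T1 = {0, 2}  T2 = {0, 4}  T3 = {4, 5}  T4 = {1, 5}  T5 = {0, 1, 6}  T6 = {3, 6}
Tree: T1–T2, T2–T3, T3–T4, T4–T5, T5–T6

A tree decomposition must satisfy three properties: every vertex lies in some bag; for every edge, both endpoints lie together in some bag; and for every vertex, the bags containing it form a connected subtree. Here bags containing vertex 0 are not connected in the tree, so the decomposition is invalid.

No — bags containing vertex 0 are not connected in the tree.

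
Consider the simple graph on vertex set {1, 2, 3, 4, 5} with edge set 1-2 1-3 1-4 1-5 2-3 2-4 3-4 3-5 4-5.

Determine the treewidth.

3

A width-3 tree decomposition is:
Bags: B1 = {1, 3, 4, 5}  B2 = {1, 2, 3, 4}
Tree: B1–B2
The largest bag has 4 vertices, giving width 3; this decomposition certifies tw(G) ≤ 3. For the lower bound, the 4 vertices {1, 2, 3, 4} are pairwise adjacent, and any tree decomposition puts a clique entirely inside one bag — forcing width ≥ 3. Combining the bounds, tw(G) = 3.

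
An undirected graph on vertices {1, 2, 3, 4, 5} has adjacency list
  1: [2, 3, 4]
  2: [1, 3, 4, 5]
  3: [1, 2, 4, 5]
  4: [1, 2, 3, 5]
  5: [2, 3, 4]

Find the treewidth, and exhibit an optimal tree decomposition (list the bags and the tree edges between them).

The largest bag has 4 vertices, giving width 3; this decomposition certifies tw(G) ≤ 3. On the other hand G contains the 4-clique {1, 2, 3, 4}. A clique must lie in a single bag of any decomposition, so no decomposition can have width below 3. The upper and lower bounds meet at 3, so that is the treewidth.

Treewidth 3.
Bags: B1 = {2, 3, 4, 5}  B2 = {1, 2, 3, 4}
Tree: B1–B2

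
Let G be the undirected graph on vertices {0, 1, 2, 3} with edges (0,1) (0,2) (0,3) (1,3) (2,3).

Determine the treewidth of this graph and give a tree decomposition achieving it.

Treewidth 2.
Bags: B1 = {0, 2, 3}  B2 = {0, 1, 3}
Tree: B1–B2

Each bag holds 3 vertices, so the decomposition has width 2, which upper-bounds the treewidth. For the lower bound, the 3 vertices {0, 1, 3} are pairwise adjacent, and any tree decomposition puts a clique entirely inside one bag — forcing width ≥ 2. The upper and lower bounds meet at 2, so that is the treewidth.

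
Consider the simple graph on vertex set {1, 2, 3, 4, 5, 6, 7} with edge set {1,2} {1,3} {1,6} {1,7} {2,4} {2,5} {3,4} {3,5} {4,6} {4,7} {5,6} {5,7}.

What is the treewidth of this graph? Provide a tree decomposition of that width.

Every bag has size at most 4, so the width is 4 − 1 = 3 and tw(G) ≤ 3. For the lower bound: the 4 vertex sets {2,5}, {1,6}, {4}, {7} are disjoint, each induces a connected subgraph, and every pair is joined by at least one edge of G. Contracting each set to a single vertex therefore yields K_{4} as a minor, and since treewidth is minor-monotone, tw(G) ≥ tw(K_{4}) = 3. The upper and lower bounds meet at 3, so that is the treewidth.

Treewidth 3.
Bags: B1 = {1, 2, 4, 5}  B2 = {1, 4, 5, 6}  B3 = {1, 4, 5, 7}  B4 = {1, 3, 4, 5}
Tree: B1–B2, B2–B3, B3–B4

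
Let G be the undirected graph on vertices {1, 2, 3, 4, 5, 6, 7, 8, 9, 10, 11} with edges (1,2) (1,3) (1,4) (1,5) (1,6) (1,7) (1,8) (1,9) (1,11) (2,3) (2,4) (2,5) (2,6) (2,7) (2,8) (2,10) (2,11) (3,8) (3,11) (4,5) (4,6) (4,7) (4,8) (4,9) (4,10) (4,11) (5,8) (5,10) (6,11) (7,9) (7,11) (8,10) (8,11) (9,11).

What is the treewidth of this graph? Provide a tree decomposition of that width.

Treewidth 4.
Bags: B1 = {1, 2, 4, 8, 11}  B2 = {1, 2, 4, 7, 11}  B3 = {1, 2, 3, 8, 11}  B4 = {1, 2, 4, 6, 11}  B5 = {1, 2, 4, 5, 8}  B6 = {1, 4, 7, 9, 11}  B7 = {2, 4, 5, 8, 10}
Tree: B1–B2, B1–B3, B2–B4, B1–B5, B2–B6, B5–B7

The largest bag has 5 vertices, giving width 4; this decomposition certifies tw(G) ≤ 4. Conversely, {1, 4, 7, 9, 11} is a clique of size 5, and the vertices of any clique must share a bag in every tree decomposition; so some bag has ≥ 5 vertices and tw(G) ≥ 4. Combining the bounds, tw(G) = 4.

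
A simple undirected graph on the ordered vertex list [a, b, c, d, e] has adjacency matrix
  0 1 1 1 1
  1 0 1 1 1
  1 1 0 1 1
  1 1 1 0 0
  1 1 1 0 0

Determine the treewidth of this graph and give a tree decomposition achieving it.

Every bag has size at most 4, so the width is 4 − 1 = 3 and tw(G) ≤ 3. On the other hand G contains the 4-clique {a, b, c, d}. A clique must lie in a single bag of any decomposition, so no decomposition can have width below 3. The upper and lower bounds meet at 3, so that is the treewidth.

Treewidth 3.
One optimal decomposition is:
Bags: B1 = {a, b, c, e}  B2 = {a, b, c, d}
Tree: B1–B2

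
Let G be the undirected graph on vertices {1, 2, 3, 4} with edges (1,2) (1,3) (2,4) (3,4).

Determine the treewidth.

A width-2 tree decomposition is:
Bags: B1 = {1, 2, 4}  B2 = {1, 3, 4}
Tree: B1–B2
The largest bag has 3 vertices, giving width 2; this decomposition certifies tw(G) ≤ 2. For the lower bound, G contains the cycle 4–2–1–3–4, so G is not a forest; only forests have treewidth ≤ 1, hence tw(G) ≥ 2. Combining the bounds, tw(G) = 2.

2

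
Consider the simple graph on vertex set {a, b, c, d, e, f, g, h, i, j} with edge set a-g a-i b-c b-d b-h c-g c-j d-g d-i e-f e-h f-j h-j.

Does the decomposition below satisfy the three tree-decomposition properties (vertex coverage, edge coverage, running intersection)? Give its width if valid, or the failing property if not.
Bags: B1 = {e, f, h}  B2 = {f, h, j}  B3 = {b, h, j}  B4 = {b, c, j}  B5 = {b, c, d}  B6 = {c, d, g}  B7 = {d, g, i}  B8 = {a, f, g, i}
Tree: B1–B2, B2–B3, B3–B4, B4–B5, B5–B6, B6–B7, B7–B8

No — bags containing vertex f are not connected in the tree.

A tree decomposition must satisfy three properties: every vertex lies in some bag; for every edge, both endpoints lie together in some bag; and for every vertex, the bags containing it form a connected subtree. Here bags containing vertex f are not connected in the tree, so the decomposition is invalid.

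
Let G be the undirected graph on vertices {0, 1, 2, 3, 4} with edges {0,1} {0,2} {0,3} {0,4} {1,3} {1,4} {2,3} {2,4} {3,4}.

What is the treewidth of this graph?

3

A width-3 tree decomposition is:
Bags: B1 = {0, 1, 3, 4}  B2 = {0, 2, 3, 4}
Tree: B1–B2
The largest bag has 4 vertices, giving width 3; this decomposition certifies tw(G) ≤ 3. Conversely, {0, 1, 3, 4} is a clique of size 4, and the vertices of any clique must share a bag in every tree decomposition; so some bag has ≥ 4 vertices and tw(G) ≥ 3. Combining the bounds, tw(G) = 3.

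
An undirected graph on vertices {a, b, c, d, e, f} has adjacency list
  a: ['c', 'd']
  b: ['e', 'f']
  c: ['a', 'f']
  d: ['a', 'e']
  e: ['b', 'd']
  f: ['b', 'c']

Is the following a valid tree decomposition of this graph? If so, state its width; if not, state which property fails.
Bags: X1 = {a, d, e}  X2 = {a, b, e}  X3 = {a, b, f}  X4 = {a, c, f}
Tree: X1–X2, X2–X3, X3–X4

Yes; width 2.

Vertex coverage: the bags together contain {a, b, c, d, e, f}, the full vertex set. Edge coverage: each edge of G has both endpoints in at least one bag. Running intersection: for every vertex, the bags containing it form a connected subtree. All three properties hold, so this is a valid tree decomposition of width max|bag| − 1 = 2, and hence tw(G) ≤ 2.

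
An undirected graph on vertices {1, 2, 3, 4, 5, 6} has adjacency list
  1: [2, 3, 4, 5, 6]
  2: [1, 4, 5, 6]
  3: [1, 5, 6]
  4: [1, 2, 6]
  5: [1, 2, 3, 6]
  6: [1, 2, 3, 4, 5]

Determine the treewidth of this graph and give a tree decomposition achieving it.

Treewidth 3.
One optimal decomposition is:
Bags: B1 = {1, 2, 4, 6}  B2 = {1, 2, 5, 6}  B3 = {1, 3, 5, 6}
Tree: B1–B2, B2–B3

Each bag holds 4 vertices, so the decomposition has width 3, which upper-bounds the treewidth. Conversely, {1, 2, 4, 6} is a clique of size 4, and the vertices of any clique must share a bag in every tree decomposition; so some bag has ≥ 4 vertices and tw(G) ≥ 3. Hence tw(G) = 3 exactly.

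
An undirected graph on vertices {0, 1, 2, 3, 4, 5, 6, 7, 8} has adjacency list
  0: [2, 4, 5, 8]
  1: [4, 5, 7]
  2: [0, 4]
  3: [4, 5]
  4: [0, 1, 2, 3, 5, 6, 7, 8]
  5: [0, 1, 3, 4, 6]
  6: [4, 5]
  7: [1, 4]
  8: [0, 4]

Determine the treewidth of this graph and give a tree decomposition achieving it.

Treewidth 2.
One such decomposition:
Bags: B1 = {1, 4, 7}  B2 = {1, 4, 5}  B3 = {3, 4, 5}  B4 = {4, 5, 6}  B5 = {0, 4, 5}  B6 = {0, 2, 4}  B7 = {0, 4, 8}
Tree: B1–B2, B2–B3, B2–B4, B3–B5, B5–B6, B5–B7

The largest bag has 3 vertices, giving width 2; this decomposition certifies tw(G) ≤ 2. On the other hand G contains the 3-clique {0, 4, 8}. A clique must lie in a single bag of any decomposition, so no decomposition can have width below 2. The upper and lower bounds meet at 2, so that is the treewidth.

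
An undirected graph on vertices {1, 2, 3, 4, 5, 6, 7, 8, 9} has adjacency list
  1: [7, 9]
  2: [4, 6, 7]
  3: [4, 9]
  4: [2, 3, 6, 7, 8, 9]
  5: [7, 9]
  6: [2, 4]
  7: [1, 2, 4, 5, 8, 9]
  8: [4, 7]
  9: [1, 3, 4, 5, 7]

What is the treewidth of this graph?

A width-2 tree decomposition is:
Bags: B1 = {4, 7, 9}  B2 = {4, 7, 8}  B3 = {3, 4, 9}  B4 = {5, 7, 9}  B5 = {2, 4, 7}  B6 = {2, 4, 6}  B7 = {1, 7, 9}
Tree: B1–B2, B1–B3, B1–B4, B1–B5, B5–B6, B4–B7
The largest bag has 3 vertices, giving width 2; this decomposition certifies tw(G) ≤ 2. On the other hand G contains the 3-clique {1, 7, 9}. A clique must lie in a single bag of any decomposition, so no decomposition can have width below 2. The upper and lower bounds meet at 2, so that is the treewidth.

2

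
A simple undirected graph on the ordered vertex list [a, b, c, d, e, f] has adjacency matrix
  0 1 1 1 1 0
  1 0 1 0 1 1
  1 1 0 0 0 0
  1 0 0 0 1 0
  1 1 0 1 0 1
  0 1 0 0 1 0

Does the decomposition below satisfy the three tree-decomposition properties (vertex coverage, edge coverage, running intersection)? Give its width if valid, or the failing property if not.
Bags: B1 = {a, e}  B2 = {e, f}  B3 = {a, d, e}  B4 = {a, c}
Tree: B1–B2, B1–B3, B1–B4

No — vertex b appears in no bag.

A tree decomposition must satisfy three properties: every vertex lies in some bag; for every edge, both endpoints lie together in some bag; and for every vertex, the bags containing it form a connected subtree. Here vertex b appears in no bag, so the decomposition is invalid.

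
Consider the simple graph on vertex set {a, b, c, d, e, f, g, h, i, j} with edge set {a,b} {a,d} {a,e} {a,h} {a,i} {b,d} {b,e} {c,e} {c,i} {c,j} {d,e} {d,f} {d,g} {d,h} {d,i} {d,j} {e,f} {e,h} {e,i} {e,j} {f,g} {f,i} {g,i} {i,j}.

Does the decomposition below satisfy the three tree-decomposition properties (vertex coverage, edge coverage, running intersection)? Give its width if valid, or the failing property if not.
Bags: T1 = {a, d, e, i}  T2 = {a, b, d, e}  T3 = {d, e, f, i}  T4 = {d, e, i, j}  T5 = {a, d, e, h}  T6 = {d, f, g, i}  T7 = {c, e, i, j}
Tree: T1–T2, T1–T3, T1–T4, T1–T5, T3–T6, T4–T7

Checking the three conditions: (i) the bags cover all of {a, b, c, d, e, f, g, h, i, j}; (ii) for each edge, some bag contains both endpoints; (iii) the bags containing any fixed vertex form a subtree. All hold, so the decomposition is valid with width 4 − 1 = 3.

Yes; width 3.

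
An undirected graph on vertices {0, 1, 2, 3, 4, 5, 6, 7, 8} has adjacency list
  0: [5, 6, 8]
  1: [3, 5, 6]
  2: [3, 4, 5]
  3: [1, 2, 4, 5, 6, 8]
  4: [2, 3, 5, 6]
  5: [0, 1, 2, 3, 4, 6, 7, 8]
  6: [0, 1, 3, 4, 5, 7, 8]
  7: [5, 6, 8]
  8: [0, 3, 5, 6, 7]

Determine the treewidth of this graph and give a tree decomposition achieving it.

Treewidth 3.
One optimal decomposition is:
Bags: B1 = {3, 5, 6, 8}  B2 = {5, 6, 7, 8}  B3 = {3, 4, 5, 6}  B4 = {0, 5, 6, 8}  B5 = {2, 3, 4, 5}  B6 = {1, 3, 5, 6}
Tree: B1–B2, B1–B3, B2–B4, B3–B5, B3–B6

Every bag has size at most 4, so the width is 4 − 1 = 3 and tw(G) ≤ 3. On the other hand G contains the 4-clique {2, 3, 4, 5}. A clique must lie in a single bag of any decomposition, so no decomposition can have width below 3. Hence tw(G) = 3 exactly.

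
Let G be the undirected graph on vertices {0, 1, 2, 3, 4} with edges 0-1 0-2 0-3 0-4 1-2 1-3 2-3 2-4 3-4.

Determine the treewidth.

3

A width-3 tree decomposition is:
Bags: B1 = {0, 1, 2, 3}  B2 = {0, 2, 3, 4}
Tree: B1–B2
Each bag holds 4 vertices, so the decomposition has width 3, which upper-bounds the treewidth. Conversely, {0, 1, 2, 3} is a clique of size 4, and the vertices of any clique must share a bag in every tree decomposition; so some bag has ≥ 4 vertices and tw(G) ≥ 3. Combining the bounds, tw(G) = 3.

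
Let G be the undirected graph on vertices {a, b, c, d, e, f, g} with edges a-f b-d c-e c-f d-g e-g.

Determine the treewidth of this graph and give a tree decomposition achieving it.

Every bag has size at most 2, so the width is 2 − 1 = 1 and tw(G) ≤ 1. Any graph with an edge has treewidth ≥ 1, and G has the edge b–d. Combining the bounds, tw(G) = 1.

Treewidth 1.
One optimal decomposition is:
Bags: B1 = {b, d}  B2 = {d, g}  B3 = {e, g}  B4 = {c, e}  B5 = {c, f}  B6 = {a, f}
Tree: B1–B2, B2–B3, B3–B4, B4–B5, B5–B6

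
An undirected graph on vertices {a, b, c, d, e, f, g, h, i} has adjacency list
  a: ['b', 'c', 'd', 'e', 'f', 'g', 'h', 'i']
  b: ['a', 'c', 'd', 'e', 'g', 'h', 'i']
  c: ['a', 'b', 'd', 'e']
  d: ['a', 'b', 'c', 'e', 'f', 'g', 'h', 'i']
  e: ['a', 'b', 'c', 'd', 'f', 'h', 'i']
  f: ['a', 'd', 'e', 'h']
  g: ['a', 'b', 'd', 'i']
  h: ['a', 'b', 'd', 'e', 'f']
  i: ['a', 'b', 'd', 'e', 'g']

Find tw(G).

4

A width-4 tree decomposition is:
Bags: B1 = {a, b, d, e, h}  B2 = {a, b, d, e, i}  B3 = {a, b, c, d, e}  B4 = {a, b, d, g, i}  B5 = {a, d, e, f, h}
Tree: B1–B2, B2–B3, B2–B4, B1–B5
The largest bag has 5 vertices, giving width 4; this decomposition certifies tw(G) ≤ 4. On the other hand G contains the 5-clique {a, d, e, f, h}. A clique must lie in a single bag of any decomposition, so no decomposition can have width below 4. Therefore the treewidth is 4.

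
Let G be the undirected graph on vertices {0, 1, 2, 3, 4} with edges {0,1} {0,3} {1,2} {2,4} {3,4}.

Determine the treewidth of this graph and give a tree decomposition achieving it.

Treewidth 2.
One such decomposition:
Bags: B1 = {2, 3, 4}  B2 = {0, 2, 3}  B3 = {0, 1, 2}
Tree: B1–B2, B2–B3

Every bag has size at most 3, so the width is 3 − 1 = 2 and tw(G) ≤ 2. For the lower bound, G contains the cycle 2–4–3–0–1–2, so G is not a forest; only forests have treewidth ≤ 1, hence tw(G) ≥ 2. Hence tw(G) = 2 exactly.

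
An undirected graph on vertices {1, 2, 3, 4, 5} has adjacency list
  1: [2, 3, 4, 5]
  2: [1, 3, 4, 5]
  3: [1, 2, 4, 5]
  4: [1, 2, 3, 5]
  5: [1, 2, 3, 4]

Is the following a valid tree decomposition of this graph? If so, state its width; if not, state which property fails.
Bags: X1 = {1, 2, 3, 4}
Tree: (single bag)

No — vertex 5 appears in no bag.

A tree decomposition must satisfy three properties: every vertex lies in some bag; for every edge, both endpoints lie together in some bag; and for every vertex, the bags containing it form a connected subtree. Here vertex 5 appears in no bag, so the decomposition is invalid.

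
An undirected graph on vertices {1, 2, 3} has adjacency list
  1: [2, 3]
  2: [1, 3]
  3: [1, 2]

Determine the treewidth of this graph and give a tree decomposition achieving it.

A single bag containing all 3 vertices is trivially a valid decomposition of width 2. On the other hand G contains the 3-clique {1, 2, 3}. A clique must lie in a single bag of any decomposition, so no decomposition can have width below 2. Therefore the treewidth is 2.

Treewidth 2.
One such decomposition:
Bags: B1 = {1, 2, 3}
Tree: (single bag)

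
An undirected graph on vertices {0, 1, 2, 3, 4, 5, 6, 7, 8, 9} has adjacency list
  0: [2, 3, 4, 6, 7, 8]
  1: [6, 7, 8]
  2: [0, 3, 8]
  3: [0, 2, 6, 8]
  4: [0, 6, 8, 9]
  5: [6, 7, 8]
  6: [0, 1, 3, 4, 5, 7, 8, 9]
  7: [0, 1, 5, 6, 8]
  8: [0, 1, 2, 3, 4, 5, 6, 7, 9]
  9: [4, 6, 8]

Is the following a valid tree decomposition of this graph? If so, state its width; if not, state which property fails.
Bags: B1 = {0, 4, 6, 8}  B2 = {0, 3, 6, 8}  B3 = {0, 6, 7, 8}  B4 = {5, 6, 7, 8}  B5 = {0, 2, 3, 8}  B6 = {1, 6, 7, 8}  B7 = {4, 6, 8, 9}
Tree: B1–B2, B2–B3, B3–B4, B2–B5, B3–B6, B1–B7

Every vertex of G appears in some bag (union = {0, 1, 2, 3, 4, 5, 6, 7, 8, 9}); every edge is covered by a bag; and for each vertex v the set of bags containing v is connected in the bag tree. The decomposition is therefore valid. The largest bag has 4 vertices, so the width is 3.

Yes; width 3.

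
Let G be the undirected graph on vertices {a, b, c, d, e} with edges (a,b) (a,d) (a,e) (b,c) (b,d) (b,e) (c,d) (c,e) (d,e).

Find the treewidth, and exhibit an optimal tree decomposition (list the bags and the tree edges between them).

Treewidth 3.
Bags: B1 = {a, b, d, e}  B2 = {b, c, d, e}
Tree: B1–B2

Every bag has size at most 4, so the width is 4 − 1 = 3 and tw(G) ≤ 3. Conversely, {b, c, d, e} is a clique of size 4, and the vertices of any clique must share a bag in every tree decomposition; so some bag has ≥ 4 vertices and tw(G) ≥ 3. Therefore the treewidth is 3.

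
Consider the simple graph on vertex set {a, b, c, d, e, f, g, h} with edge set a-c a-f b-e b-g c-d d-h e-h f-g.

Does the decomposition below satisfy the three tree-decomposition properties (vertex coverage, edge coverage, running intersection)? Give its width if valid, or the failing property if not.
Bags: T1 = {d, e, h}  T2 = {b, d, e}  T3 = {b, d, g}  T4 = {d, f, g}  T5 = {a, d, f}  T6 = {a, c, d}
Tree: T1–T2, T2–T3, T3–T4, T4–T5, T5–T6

Yes; width 2.

Checking the three conditions: (i) the bags cover all of {a, b, c, d, e, f, g, h}; (ii) for each edge, some bag contains both endpoints; (iii) the bags containing any fixed vertex form a subtree. All hold, so the decomposition is valid with width 3 − 1 = 2.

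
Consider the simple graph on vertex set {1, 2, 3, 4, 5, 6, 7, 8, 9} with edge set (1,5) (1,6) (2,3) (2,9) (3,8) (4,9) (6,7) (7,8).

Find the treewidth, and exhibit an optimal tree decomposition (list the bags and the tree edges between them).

Treewidth 1.
Bags: B1 = {4, 9}  B2 = {2, 9}  B3 = {2, 3}  B4 = {3, 8}  B5 = {7, 8}  B6 = {6, 7}  B7 = {1, 6}  B8 = {1, 5}
Tree: B1–B2, B2–B3, B3–B4, B4–B5, B5–B6, B6–B7, B7–B8

Each bag holds 2 vertices, so the decomposition has width 1, which upper-bounds the treewidth. Since G has at least one edge (e.g. 4–9), it is not an edgeless graph, so tw(G) ≥ 1. The upper and lower bounds meet at 1, so that is the treewidth.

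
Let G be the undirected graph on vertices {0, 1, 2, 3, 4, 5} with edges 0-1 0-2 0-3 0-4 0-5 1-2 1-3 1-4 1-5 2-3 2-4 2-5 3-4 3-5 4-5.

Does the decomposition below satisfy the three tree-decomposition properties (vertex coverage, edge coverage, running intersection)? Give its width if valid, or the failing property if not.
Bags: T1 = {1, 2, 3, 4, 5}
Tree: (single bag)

No — vertex 0 appears in no bag.

A tree decomposition must satisfy three properties: every vertex lies in some bag; for every edge, both endpoints lie together in some bag; and for every vertex, the bags containing it form a connected subtree. Here vertex 0 appears in no bag, so the decomposition is invalid.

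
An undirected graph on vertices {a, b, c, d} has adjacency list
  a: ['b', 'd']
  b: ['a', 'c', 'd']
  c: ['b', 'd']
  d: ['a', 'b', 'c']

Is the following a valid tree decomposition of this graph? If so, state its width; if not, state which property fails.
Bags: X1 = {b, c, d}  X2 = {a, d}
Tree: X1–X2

No — edge (b,a) lies in no bag.

A tree decomposition must satisfy three properties: every vertex lies in some bag; for every edge, both endpoints lie together in some bag; and for every vertex, the bags containing it form a connected subtree. Here edge (b,a) lies in no bag, so the decomposition is invalid.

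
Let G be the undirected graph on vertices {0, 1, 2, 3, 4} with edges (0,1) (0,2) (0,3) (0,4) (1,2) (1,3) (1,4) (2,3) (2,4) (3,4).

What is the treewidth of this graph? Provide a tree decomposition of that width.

With just one bag of size 5, the width is 5 − 1 = 4, so tw(G) ≤ 4. For the lower bound, the 5 vertices {0, 1, 2, 3, 4} are pairwise adjacent, and any tree decomposition puts a clique entirely inside one bag — forcing width ≥ 4. The upper and lower bounds meet at 4, so that is the treewidth.

Treewidth 4.
One such decomposition:
Bags: B1 = {0, 1, 2, 3, 4}
Tree: (single bag)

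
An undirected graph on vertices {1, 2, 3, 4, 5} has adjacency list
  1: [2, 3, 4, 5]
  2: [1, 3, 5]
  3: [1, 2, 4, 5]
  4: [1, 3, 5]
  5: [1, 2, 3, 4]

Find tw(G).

A width-3 tree decomposition is:
Bags: B1 = {1, 3, 4, 5}  B2 = {1, 2, 3, 5}
Tree: B1–B2
Each bag holds 4 vertices, so the decomposition has width 3, which upper-bounds the treewidth. For the lower bound, the 4 vertices {1, 2, 3, 5} are pairwise adjacent, and any tree decomposition puts a clique entirely inside one bag — forcing width ≥ 3. The upper and lower bounds meet at 3, so that is the treewidth.

3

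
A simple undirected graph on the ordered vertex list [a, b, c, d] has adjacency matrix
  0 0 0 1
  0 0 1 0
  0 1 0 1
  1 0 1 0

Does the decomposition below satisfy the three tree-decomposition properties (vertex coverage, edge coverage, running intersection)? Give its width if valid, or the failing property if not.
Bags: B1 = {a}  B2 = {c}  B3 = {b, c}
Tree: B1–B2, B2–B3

No — vertex d appears in no bag.

A tree decomposition must satisfy three properties: every vertex lies in some bag; for every edge, both endpoints lie together in some bag; and for every vertex, the bags containing it form a connected subtree. Here vertex d appears in no bag, so the decomposition is invalid.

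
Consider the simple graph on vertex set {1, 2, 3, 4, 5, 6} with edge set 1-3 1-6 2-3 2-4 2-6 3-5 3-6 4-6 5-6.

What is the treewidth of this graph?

2

A width-2 tree decomposition is:
Bags: B1 = {1, 3, 6}  B2 = {3, 5, 6}  B3 = {2, 3, 6}  B4 = {2, 4, 6}
Tree: B1–B2, B1–B3, B3–B4
The largest bag has 3 vertices, giving width 2; this decomposition certifies tw(G) ≤ 2. Conversely, {1, 3, 6} is a clique of size 3, and the vertices of any clique must share a bag in every tree decomposition; so some bag has ≥ 3 vertices and tw(G) ≥ 2. Therefore the treewidth is 2.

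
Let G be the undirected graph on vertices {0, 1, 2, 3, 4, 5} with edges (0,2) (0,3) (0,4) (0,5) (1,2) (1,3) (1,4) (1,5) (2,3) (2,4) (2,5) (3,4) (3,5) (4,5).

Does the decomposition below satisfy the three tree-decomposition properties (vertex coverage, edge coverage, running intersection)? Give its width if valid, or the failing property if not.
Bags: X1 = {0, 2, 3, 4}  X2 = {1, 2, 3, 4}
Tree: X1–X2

No — vertex 5 appears in no bag.

A tree decomposition must satisfy three properties: every vertex lies in some bag; for every edge, both endpoints lie together in some bag; and for every vertex, the bags containing it form a connected subtree. Here vertex 5 appears in no bag, so the decomposition is invalid.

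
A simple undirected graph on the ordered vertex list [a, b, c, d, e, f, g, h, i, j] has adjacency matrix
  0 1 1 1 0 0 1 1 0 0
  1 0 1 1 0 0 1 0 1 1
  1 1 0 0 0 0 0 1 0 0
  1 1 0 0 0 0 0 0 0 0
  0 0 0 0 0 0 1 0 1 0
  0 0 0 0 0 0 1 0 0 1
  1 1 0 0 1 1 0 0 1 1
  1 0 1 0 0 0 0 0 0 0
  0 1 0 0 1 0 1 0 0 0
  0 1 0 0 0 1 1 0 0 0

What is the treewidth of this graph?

A width-2 tree decomposition is:
Bags: B1 = {a, b, c}  B2 = {a, b, g}  B3 = {a, b, d}  B4 = {b, g, j}  B5 = {b, g, i}  B6 = {f, g, j}  B7 = {e, g, i}  B8 = {a, c, h}
Tree: B1–B2, B2–B3, B2–B4, B4–B5, B4–B6, B5–B7, B1–B8
Each bag holds 3 vertices, so the decomposition has width 2, which upper-bounds the treewidth. For the lower bound, the 3 vertices {a, b, d} are pairwise adjacent, and any tree decomposition puts a clique entirely inside one bag — forcing width ≥ 2. Therefore the treewidth is 2.

2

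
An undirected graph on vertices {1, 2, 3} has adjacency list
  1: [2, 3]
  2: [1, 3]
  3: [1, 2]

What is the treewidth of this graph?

2

A width-2 tree decomposition is:
Bags: B1 = {1, 2, 3}
Tree: (single bag)
A single bag containing all 3 vertices is trivially a valid decomposition of width 2. Conversely, {1, 2, 3} is a clique of size 3, and the vertices of any clique must share a bag in every tree decomposition; so some bag has ≥ 3 vertices and tw(G) ≥ 2. Combining the bounds, tw(G) = 2.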